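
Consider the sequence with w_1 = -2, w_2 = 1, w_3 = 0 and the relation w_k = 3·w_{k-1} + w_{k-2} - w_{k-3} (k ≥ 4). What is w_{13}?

Step forward from the initial values:
w_4 = 3  w_5 = 8  w_6 = 27  w_7 = 86  w_8 = 277  w_9 = 890  w_{10} = 2861  w_{11} = 9196  w_{12} = 29559  w_{13} = 95012.

95012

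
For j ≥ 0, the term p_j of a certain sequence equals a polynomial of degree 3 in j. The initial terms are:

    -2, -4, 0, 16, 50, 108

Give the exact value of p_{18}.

5776

1st diffs: -2, 4, 16, 34, 58.
2nd diffs: 6, 12, 18, 24.
3rd diffs: 6, 6, 6 (constant).
Newton forward-difference form: p_j = -2 + (-2)·C(j,1) + 6·C(j,2) + 6·C(j,3).
At j = 18: j = 18, so p_{18} = -2 - 36 + 918 + 4896 = 5776.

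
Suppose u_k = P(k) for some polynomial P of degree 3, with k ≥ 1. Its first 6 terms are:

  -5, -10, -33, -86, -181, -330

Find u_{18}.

-10698

1st diffs: -5, -23, -53, -95, -149.
2nd diffs: -18, -30, -42, -54.
3rd diffs: -12, -12, -12 (constant).
Newton forward-difference form: u_k = -5 + (-5)·C(k-1,1) + (-18)·C(k-1,2) + (-12)·C(k-1,3).
At k = 18: k-1 = 17, so u_{18} = -5 - 85 - 2448 - 8160 = -10698.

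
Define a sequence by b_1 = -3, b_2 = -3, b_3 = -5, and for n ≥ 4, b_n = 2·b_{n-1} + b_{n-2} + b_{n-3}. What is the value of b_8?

Step forward from the initial values:
b_4 = -16, b_5 = -40, b_6 = -101, b_7 = -258, b_8 = -657.

-657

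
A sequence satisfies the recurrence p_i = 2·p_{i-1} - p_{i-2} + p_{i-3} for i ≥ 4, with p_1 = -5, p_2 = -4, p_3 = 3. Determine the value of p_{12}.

Step forward from the initial values:
p_4 = 5;  p_5 = 3;  p_6 = 4;  p_7 = 10;  p_8 = 19;  p_9 = 32;  p_{10} = 55;  p_{11} = 97;  p_{12} = 171.

171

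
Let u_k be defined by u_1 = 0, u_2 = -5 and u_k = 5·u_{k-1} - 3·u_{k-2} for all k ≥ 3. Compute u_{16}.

u_3 = -25;  u_4 = -110;  u_5 = -475;  …;  u_{13} = -55844800;  u_{14} = -240287645;  u_{15} = -1033903825;  u_{16} = -4448656190.

-4448656190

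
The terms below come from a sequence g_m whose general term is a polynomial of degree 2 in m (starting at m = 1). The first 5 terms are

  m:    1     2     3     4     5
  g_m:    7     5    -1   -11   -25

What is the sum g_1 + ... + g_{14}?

-1540

1st diffs: -2, -6, -10, -14.
2nd diffs: -4, -4, -4 (constant).
Newton forward-difference form: g_m = 7 + (-2)·C(m-1,1) + (-4)·C(m-1,2).
Continuing: …, -43, -65, -91, -121, …, g_{14} = -331.
Summing m = 1..14 (14 terms) gives -1540.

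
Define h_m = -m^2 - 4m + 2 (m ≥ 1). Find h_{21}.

h_{21} = -1·21^2 - 4·21 + 2 = -523.

-523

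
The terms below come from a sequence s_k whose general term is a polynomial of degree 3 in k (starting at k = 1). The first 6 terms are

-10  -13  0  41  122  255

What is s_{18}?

10275

1st diffs: -3, 13, 41, 81, 133.
2nd diffs: 16, 28, 40, 52.
3rd diffs: 12, 12, 12 (constant).
So s_k = 2k^3 - 4k^2 - 5k - 3.
Evaluating at k = 18 gives s_{18} = 10275.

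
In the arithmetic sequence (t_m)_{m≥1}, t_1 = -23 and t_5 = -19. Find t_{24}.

Common difference d = (-19 - (-23)) / (5 - 1) = 1.
t_m = -23 + (m - 1)·1.
t_{24} = -23 + 23·1 = 0.

0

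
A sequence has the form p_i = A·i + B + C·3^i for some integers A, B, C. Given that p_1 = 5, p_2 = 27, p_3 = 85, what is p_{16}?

129140219

At i = 1, 2, 3: A + B + 3C = 5; 2A + B + 9C = 27; 3A + B + 27C = 85.
Subtracting the first from the second: A + 6C = 22.
Subtracting the second from the third: A + 18C = 58.
Solving: C = 3, A = 4, then B = -8.
Hence p_{16} = 4·16 + (-8) + 3·43046721 = 129140219.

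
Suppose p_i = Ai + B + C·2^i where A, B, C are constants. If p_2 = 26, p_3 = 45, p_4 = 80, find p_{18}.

1048634

At i = 2, 3, 4: 2A + B + 4C = 26; 3A + B + 8C = 45; 4A + B + 16C = 80.
Subtracting the first from the second: A + 4C = 19.
Subtracting the second from the third: A + 8C = 35.
Solving: C = 4, A = 3, then B = 4.
Therefore p_{18} = 54 + 4 + 4·262144 = 1048634.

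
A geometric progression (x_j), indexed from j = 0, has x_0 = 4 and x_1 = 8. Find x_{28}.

1073741824

Common ratio r = 2.
x_j = 4·2^(j-0).
x_{28} = 4·2^28 = 1073741824.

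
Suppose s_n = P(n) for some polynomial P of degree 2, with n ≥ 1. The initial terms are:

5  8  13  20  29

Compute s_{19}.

1st diffs: 3, 5, 7, 9.
2nd diffs: 2, 2, 2 (constant).
Newton forward-difference form: s_n = 5 + 3·C(n-1,1) + 2·C(n-1,2).
At n = 19: n-1 = 18, so s_{19} = 5 + 54 + 306 = 365.

365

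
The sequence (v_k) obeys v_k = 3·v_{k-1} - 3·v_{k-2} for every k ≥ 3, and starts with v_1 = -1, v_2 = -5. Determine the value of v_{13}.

v_3 = -12;  v_4 = -21;  v_5 = -27;  …;  v_{10} = 567;  v_{11} = 729;  v_{12} = 486;  v_{13} = -729.

-729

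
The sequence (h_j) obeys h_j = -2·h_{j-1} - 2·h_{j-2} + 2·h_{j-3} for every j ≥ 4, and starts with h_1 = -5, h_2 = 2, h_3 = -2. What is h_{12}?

Iterate the recurrence:
h_4 = -10, h_5 = 28, h_6 = -40, h_7 = 4, h_8 = 128, h_9 = -344, h_{10} = 440, h_{11} = 64, h_{12} = -1696.

-1696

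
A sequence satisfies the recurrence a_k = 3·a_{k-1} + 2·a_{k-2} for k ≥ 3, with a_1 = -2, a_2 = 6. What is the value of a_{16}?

222592086

Iterate the recurrence:
a_3 = 14  a_4 = 54  a_5 = 190  …  a_{13} = 4927102  a_{14} = 17548134  a_{15} = 62498606  a_{16} = 222592086.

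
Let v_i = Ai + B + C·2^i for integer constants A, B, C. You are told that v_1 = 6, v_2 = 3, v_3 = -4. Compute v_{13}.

Write the equations: A + B + 2C = 6; 2A + B + 4C = 3; 3A + B + 8C = -4.
Subtracting the first from the second: A + 2C = -3.
Subtracting the second from the third: A + 4C = -7.
Solving: C = -2, A = 1, then B = 9.
So v_i = 1·i + 9 + (-2)·2^i; at i=13 this is -16362.

-16362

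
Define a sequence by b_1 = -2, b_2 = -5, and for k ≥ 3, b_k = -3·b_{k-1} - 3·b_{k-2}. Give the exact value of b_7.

54

b_3 = 21  b_4 = -48  b_5 = 81  b_6 = -99  b_7 = 54.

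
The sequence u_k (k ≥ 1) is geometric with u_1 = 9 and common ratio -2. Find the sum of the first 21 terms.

6291459

u_k = 9·(-2)^(k-1).
S = 9·((-2)^21 - 1)/(-2 - 1) = 9·(-2097152 - 1)/(-3) = 6291459.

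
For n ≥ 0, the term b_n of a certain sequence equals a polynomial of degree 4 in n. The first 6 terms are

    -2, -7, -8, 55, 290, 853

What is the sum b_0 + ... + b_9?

1st diffs: -5, -1, 63, 235, 563.
2nd diffs: 4, 64, 172, 328.
3rd diffs: 60, 108, 156.
4th diffs: 48, 48 (constant).
So b_n = 2n^4 - 2n^3 - 6n^2 + n - 2.
Continuing: 1948, 3827, 6790, 11185.
Summing n = 0..9 (10 terms) gives 24931.

24931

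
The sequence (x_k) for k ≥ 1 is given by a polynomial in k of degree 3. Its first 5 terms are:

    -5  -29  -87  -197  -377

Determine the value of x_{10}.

1st diffs: -24, -58, -110, -180.
2nd diffs: -34, -52, -70.
3rd diffs: -18, -18 (constant).
Newton forward-difference form: x_k = -5 + (-24)·C(k-1,1) + (-34)·C(k-1,2) + (-18)·C(k-1,3).
At k = 10: k-1 = 9, so x_{10} = -5 - 216 - 1224 - 1512 = -2957.

-2957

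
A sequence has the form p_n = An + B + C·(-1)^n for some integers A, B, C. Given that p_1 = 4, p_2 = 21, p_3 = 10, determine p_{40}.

Write the equations: A + B - C = 4; 2A + B + C = 21; 3A + B - C = 10.
Subtracting the first from the second: A + 2C = 17.
Subtracting the second from the third: A - 2C = -11.
Solving: C = 7, A = 3, then B = 8.
Hence p_{40} = 3·40 + 8 + 7·1 = 135.

135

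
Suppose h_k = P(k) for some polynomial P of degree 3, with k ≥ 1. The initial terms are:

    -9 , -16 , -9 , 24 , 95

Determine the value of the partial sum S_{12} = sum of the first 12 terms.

8450

1st diffs: -7, 7, 33, 71.
2nd diffs: 14, 26, 38.
3rd diffs: 12, 12 (constant).
Newton forward-difference form: h_k = -9 + (-7)·C(k-1,1) + 14·C(k-1,2) + 12·C(k-1,3).
Continuing: …, 216, 399, 656, 999, …, h_{12} = 2664.
Summing k = 1..12 (12 terms) gives 8450.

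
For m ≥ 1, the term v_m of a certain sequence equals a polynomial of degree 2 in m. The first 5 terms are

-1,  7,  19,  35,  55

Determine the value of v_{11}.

259

1st diffs: 8, 12, 16, 20.
2nd diffs: 4, 4, 4 (constant).
Newton forward-difference form: v_m = -1 + 8·C(m-1,1) + 4·C(m-1,2).
At m = 11: m-1 = 10, so v_{11} = -1 + 80 + 180 = 259.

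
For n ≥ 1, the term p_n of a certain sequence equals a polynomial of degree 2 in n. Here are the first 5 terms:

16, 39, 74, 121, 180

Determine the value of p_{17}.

1824

1st diffs: 23, 35, 47, 59.
2nd diffs: 12, 12, 12 (constant).
Newton forward-difference form: p_n = 16 + 23·C(n-1,1) + 12·C(n-1,2).
At n = 17: n-1 = 16, so p_{17} = 16 + 368 + 1440 = 1824.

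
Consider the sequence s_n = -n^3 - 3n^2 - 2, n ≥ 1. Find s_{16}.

s_{16} = -1·16^3 - 3·16^2 - 2 = -4866.

-4866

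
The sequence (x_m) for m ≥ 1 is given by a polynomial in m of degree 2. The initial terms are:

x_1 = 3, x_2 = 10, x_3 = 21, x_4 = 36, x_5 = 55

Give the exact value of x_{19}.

741

1st diffs: 7, 11, 15, 19.
2nd diffs: 4, 4, 4 (constant).
So x_m = 2m^2 + m.
Evaluating at m = 19 gives x_{19} = 741.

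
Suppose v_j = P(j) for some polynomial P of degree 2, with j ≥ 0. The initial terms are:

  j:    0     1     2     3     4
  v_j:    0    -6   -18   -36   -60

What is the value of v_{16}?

-816

1st diffs: -6, -12, -18, -24.
2nd diffs: -6, -6, -6 (constant).
So v_j = -3j^2 - 3j.
Evaluating at j = 16 gives v_{16} = -816.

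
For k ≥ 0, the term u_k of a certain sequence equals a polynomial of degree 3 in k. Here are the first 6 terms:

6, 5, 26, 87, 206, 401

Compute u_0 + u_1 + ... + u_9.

6435

1st diffs: -1, 21, 61, 119, 195.
2nd diffs: 22, 40, 58, 76.
3rd diffs: 18, 18, 18 (constant).
So u_k = 3k^3 + 2k^2 - 6k + 6.
Continuing: 690, 1091, 1622, 2301.
Summing k = 0..9 (10 terms) gives 6435.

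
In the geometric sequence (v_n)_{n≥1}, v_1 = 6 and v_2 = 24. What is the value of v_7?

24576

Common ratio r = 4.
v_n = 6·4^(n-1).
v_7 = 6·4^6 = 24576.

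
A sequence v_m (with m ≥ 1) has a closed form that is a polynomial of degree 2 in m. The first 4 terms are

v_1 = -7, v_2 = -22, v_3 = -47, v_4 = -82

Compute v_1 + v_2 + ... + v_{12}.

1st diffs: -15, -25, -35.
2nd diffs: -10, -10 (constant).
So v_m = -5m^2 - 2.
Continuing: …, -127, -182, -247, -322, …, v_{12} = -722.
Summing m = 1..12 (12 terms) gives -3274.

-3274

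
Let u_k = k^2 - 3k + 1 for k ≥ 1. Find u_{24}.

505

u_{24} = 1·24^2 - 3·24 + 1 = 505.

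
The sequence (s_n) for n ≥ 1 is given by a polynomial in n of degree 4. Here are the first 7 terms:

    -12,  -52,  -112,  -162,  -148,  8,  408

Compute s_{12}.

1st diffs: -40, -60, -50, 14, 156, 400.
2nd diffs: -20, 10, 64, 142, 244.
3rd diffs: 30, 54, 78, 102.
4th diffs: 24, 24, 24 (constant).
Newton forward-difference form: s_n = -12 + (-40)·C(n-1,1) + (-20)·C(n-1,2) + 30·C(n-1,3) + 24·C(n-1,4).
At n = 12: n-1 = 11, so s_{12} = -12 - 440 - 1100 + 4950 + 7920 = 11318.

11318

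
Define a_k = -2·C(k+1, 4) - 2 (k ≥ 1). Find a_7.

-142

C(8, 4) = 70, so a_7 = -142.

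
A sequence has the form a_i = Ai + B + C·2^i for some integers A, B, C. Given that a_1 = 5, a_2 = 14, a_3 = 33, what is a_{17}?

The three given values yield: A + B + 2C = 5; 2A + B + 4C = 14; 3A + B + 8C = 33.
Subtracting the first from the second: A + 2C = 9.
Subtracting the second from the third: A + 4C = 19.
Solving: C = 5, A = -1, then B = -4.
Therefore a_{17} = -17 + (-4) + 5·131072 = 655339.

655339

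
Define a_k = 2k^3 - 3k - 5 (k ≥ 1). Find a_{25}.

a_{25} = 2·25^3 - 3·25 - 5 = 31170.

31170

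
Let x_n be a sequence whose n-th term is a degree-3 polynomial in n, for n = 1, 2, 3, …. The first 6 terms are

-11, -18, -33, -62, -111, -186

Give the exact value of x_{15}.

1st diffs: -7, -15, -29, -49, -75.
2nd diffs: -8, -14, -20, -26.
3rd diffs: -6, -6, -6 (constant).
So x_n = -n^3 + 2n^2 - 6n - 6.
Evaluating at n = 15 gives x_{15} = -3021.

-3021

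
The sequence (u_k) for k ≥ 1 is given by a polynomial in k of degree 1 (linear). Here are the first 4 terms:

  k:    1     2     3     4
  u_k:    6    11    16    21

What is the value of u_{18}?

91

1st diffs: 5, 5, 5 (constant).
So u_k = 5k + 1.
Evaluating at k = 18 gives u_{18} = 91.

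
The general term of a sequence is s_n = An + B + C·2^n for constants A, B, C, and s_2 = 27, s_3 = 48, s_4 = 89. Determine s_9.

The three given values yield: 2A + B + 4C = 27; 3A + B + 8C = 48; 4A + B + 16C = 89.
Subtracting the first from the second: A + 4C = 21.
Subtracting the second from the third: A + 8C = 41.
Solving: C = 5, A = 1, then B = 5.
So s_n = 1·n + 5 + 5·2^n; at n=9 this is 2574.

2574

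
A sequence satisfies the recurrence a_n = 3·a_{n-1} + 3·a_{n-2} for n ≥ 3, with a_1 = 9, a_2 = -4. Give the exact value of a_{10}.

110241

a_3 = 15, a_4 = 33, a_5 = 144, a_6 = 531, a_7 = 2025, a_8 = 7668, a_9 = 29079, a_{10} = 110241.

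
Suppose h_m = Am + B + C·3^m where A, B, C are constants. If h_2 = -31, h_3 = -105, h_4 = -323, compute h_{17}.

-516560677

Plug in m = 2, 3, 4: 2A + B + 9C = -31; 3A + B + 27C = -105; 4A + B + 81C = -323.
Subtracting the first from the second: A + 18C = -74.
Subtracting the second from the third: A + 54C = -218.
Solving: C = -4, A = -2, then B = 9.
So h_m = -2·m + 9 + (-4)·3^m; at m=17 this is -516560677.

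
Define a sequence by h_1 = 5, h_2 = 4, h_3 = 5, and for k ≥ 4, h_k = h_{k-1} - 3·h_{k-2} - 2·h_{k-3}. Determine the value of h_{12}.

3193

Step forward from the initial values:
h_4 = -17;  h_5 = -40;  h_6 = 1;  h_7 = 155;  h_8 = 232;  h_9 = -235;  h_{10} = -1241;  h_{11} = -1000;  h_{12} = 3193.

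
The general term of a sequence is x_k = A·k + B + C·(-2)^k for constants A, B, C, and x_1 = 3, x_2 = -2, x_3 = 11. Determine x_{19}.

524307

At k = 1, 2, 3: A + B - 2C = 3; 2A + B + 4C = -2; 3A + B - 8C = 11.
Subtracting the first from the second: A + 6C = -5.
Subtracting the second from the third: A - 12C = 13.
Solving: C = -1, A = 1, then B = 0.
So x_k = 1·k + 0 + (-1)·(-2)^k; at k=19 this is 524307.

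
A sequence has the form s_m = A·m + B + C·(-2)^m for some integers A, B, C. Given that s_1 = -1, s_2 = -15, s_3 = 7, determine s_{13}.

16355

The three given values yield: A + B - 2C = -1; 2A + B + 4C = -15; 3A + B - 8C = 7.
Subtracting the first from the second: A + 6C = -14.
Subtracting the second from the third: A - 12C = 22.
Solving: C = -2, A = -2, then B = -3.
Therefore s_{13} = -26 + (-3) + (-2)·(-8192) = 16355.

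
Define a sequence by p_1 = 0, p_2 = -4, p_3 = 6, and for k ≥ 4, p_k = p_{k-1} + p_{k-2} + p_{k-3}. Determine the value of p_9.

64

p_4 = 2, p_5 = 4, p_6 = 12, p_7 = 18, p_8 = 34, p_9 = 64.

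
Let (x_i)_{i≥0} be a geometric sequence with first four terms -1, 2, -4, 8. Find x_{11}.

2048

Common ratio r = -2.
x_i = (-1)·(-2)^(i-0).
x_{11} = (-1)·(-2)^11 = 2048.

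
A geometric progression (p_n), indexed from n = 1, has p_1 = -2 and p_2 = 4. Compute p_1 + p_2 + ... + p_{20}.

Common ratio r = -2.
p_n = (-2)·(-2)^(n-1).
S = (-2)·((-2)^20 - 1)/(-2 - 1) = (-2)·(1048576 - 1)/(-3) = 699050.

699050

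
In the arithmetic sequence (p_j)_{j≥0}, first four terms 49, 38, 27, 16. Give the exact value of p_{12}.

-83

Common difference d = -11.
p_j = 49 + (j - 0)·(-11).
p_{12} = 49 + 12·(-11) = -83.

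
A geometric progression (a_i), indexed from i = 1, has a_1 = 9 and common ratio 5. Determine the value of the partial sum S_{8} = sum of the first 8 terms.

878904

a_i = 9·5^(i-1).
S = 9·(5^8 - 1)/(5 - 1) = 9·(390625 - 1)/(4) = 878904.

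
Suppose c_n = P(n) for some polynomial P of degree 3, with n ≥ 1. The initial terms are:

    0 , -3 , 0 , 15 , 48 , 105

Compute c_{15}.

1st diffs: -3, 3, 15, 33, 57.
2nd diffs: 6, 12, 18, 24.
3rd diffs: 6, 6, 6 (constant).
Newton forward-difference form: c_n = (-3)·C(n-1,1) + 6·C(n-1,2) + 6·C(n-1,3).
At n = 15: n-1 = 14, so c_{15} = -42 + 546 + 2184 = 2688.

2688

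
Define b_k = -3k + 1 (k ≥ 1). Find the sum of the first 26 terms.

Over k = 1..26: Σk = 351.
Total = (-3)·351 + (1)·26 = -1027.

-1027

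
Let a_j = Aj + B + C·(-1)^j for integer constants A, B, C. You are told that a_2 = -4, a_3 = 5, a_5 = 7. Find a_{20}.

14

The three given values yield: 2A + B + C = -4; 3A + B - C = 5; 5A + B - C = 7.
Subtracting the first from the second: A - 2C = 9.
Subtracting the second from the third: 2A = 2.
Solving: C = -4, A = 1, then B = -2.
Hence a_{20} = 1·20 + (-2) + (-4)·1 = 14.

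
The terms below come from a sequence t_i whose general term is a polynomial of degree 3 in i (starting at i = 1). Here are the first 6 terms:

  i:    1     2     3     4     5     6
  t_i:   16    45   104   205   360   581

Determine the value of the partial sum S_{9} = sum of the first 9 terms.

5220

1st diffs: 29, 59, 101, 155, 221.
2nd diffs: 30, 42, 54, 66.
3rd diffs: 12, 12, 12 (constant).
So t_i = 2i^3 + 3i^2 + 6i + 5.
Continuing: 880, 1269, 1760.
Summing i = 1..9 (9 terms) gives 5220.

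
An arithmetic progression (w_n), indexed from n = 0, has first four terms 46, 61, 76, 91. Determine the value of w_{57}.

Common difference d = 15.
w_n = 46 + (n - 0)·15.
w_{57} = 46 + 57·15 = 901.

901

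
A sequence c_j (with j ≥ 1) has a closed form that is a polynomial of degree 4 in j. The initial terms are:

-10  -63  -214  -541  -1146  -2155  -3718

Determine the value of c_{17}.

-99978

1st diffs: -53, -151, -327, -605, -1009, -1563.
2nd diffs: -98, -176, -278, -404, -554.
3rd diffs: -78, -102, -126, -150.
4th diffs: -24, -24, -24 (constant).
So c_j = -j^4 - 3j^3 - 6j^2 + j - 1.
Evaluating at j = 17 gives c_{17} = -99978.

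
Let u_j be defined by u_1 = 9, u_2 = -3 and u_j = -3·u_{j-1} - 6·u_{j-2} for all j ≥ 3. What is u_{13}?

229635

Step forward from the initial values:
u_3 = -45;  u_4 = 153;  u_5 = -189;  …;  u_{10} = 26001;  u_{11} = -79461;  u_{12} = 82377;  u_{13} = 229635.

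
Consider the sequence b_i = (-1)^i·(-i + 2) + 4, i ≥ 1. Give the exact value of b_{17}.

19

(-1)^17 = -1; -i + 2 at i=17 is -15; so b_{17} = 19.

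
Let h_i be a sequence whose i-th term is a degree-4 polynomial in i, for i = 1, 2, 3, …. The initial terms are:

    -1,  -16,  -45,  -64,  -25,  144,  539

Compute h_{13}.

1st diffs: -15, -29, -19, 39, 169, 395.
2nd diffs: -14, 10, 58, 130, 226.
3rd diffs: 24, 48, 72, 96.
4th diffs: 24, 24, 24 (constant).
Newton forward-difference form: h_i = -1 + (-15)·C(i-1,1) + (-14)·C(i-1,2) + 24·C(i-1,3) + 24·C(i-1,4).
At i = 13: i-1 = 12, so h_{13} = -1 - 180 - 924 + 5280 + 11880 = 16055.

16055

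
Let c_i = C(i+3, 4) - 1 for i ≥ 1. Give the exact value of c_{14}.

2379

C(17, 4) = 2380, so c_{14} = 2379.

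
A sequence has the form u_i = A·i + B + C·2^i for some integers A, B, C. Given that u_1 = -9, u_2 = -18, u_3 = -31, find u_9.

The three given values yield: A + B + 2C = -9; 2A + B + 4C = -18; 3A + B + 8C = -31.
Subtracting the first from the second: A + 2C = -9.
Subtracting the second from the third: A + 4C = -13.
Solving: C = -2, A = -5, then B = 0.
Hence u_9 = -5·9 + 0 + (-2)·512 = -1069.

-1069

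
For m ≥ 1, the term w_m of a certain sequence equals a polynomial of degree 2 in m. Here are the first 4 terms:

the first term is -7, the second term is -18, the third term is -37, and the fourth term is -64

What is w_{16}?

1st diffs: -11, -19, -27.
2nd diffs: -8, -8 (constant).
Newton forward-difference form: w_m = -7 + (-11)·C(m-1,1) + (-8)·C(m-1,2).
At m = 16: m-1 = 15, so w_{16} = -7 - 165 - 840 = -1012.

-1012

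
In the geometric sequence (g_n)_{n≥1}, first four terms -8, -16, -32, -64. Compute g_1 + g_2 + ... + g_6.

Common ratio r = 2.
g_n = (-8)·2^(n-1).
S = (-8)·(2^6 - 1)/(2 - 1) = (-8)·(64 - 1)/(1) = -504.

-504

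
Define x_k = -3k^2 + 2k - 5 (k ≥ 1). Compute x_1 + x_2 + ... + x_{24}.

-14220

Over k = 1..24: Σk = 300, Σk² = 4900.
Total = (-3)·4900 + (2)·300 + (-5)·24 = -14220.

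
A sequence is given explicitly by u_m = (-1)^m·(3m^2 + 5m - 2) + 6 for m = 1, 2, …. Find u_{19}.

-1170

(-1)^19 = -1; 3m^2 + 5m - 2 at m=19 is 1176; so u_{19} = -1170.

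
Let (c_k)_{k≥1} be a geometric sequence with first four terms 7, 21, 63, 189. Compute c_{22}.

Common ratio r = 3.
c_k = 7·3^(k-1).
c_{22} = 7·3^21 = 73222472421.

73222472421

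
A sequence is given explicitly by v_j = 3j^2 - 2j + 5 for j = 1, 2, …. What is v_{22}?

v_{22} = 3·22^2 - 2·22 + 5 = 1413.

1413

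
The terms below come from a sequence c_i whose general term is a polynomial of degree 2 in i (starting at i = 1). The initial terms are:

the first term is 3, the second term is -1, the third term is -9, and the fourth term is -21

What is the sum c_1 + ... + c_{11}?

1st diffs: -4, -8, -12.
2nd diffs: -4, -4 (constant).
Newton forward-difference form: c_i = 3 + (-4)·C(i-1,1) + (-4)·C(i-1,2).
Continuing: …, -37, -57, -81, -109, …, c_{11} = -217.
Summing i = 1..11 (11 terms) gives -847.

-847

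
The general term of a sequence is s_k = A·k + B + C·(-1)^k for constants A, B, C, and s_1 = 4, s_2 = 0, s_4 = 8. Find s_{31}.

The three given values yield: A + B - C = 4; 2A + B + C = 0; 4A + B + C = 8.
Subtracting the first from the second: A + 2C = -4.
Subtracting the second from the third: 2A = 8.
Solving: C = -4, A = 4, then B = -4.
So s_k = 4·k + (-4) + (-4)·(-1)^k; at k=31 this is 124.

124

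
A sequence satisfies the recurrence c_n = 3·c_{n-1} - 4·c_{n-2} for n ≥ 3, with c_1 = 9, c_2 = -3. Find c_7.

531

Iterate the recurrence:
c_3 = -45  c_4 = -123  c_5 = -189  c_6 = -75  c_7 = 531.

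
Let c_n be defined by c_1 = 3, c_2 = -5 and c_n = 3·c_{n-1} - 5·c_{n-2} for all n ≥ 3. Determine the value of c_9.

330

Iterate the recurrence:
c_3 = -30;  c_4 = -65;  c_5 = -45;  c_6 = 190;  c_7 = 795;  c_8 = 1435;  c_9 = 330.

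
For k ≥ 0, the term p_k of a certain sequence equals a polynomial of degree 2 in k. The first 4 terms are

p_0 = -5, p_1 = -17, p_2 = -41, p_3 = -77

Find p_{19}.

-2285

1st diffs: -12, -24, -36.
2nd diffs: -12, -12 (constant).
Newton forward-difference form: p_k = -5 + (-12)·C(k,1) + (-12)·C(k,2).
At k = 19: k = 19, so p_{19} = -5 - 228 - 2052 = -2285.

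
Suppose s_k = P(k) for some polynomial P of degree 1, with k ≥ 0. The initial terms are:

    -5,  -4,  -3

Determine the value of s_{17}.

1st diffs: 1, 1 (constant).
So s_k = k - 5.
Evaluating at k = 17 gives s_{17} = 12.

12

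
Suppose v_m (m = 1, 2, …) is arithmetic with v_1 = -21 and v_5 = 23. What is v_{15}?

Common difference d = (23 - (-21)) / (5 - 1) = 11.
v_m = -21 + (m - 1)·11.
v_{15} = -21 + 14·11 = 133.

133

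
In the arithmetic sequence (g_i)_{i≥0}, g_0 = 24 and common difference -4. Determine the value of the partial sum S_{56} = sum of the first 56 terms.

g_i = 24 + (i - 0)·(-4).
g_{55} = -196; S = 56·(24 + (-196))/2 = -4816.

-4816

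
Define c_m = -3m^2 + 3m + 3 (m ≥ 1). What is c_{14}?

c_{14} = -3·14^2 + 3·14 + 3 = -543.

-543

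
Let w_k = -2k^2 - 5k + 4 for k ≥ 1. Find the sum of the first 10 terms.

Over k = 1..10: Σk = 55, Σk² = 385.
Total = (-2)·385 + (-5)·55 + (4)·10 = -1005.

-1005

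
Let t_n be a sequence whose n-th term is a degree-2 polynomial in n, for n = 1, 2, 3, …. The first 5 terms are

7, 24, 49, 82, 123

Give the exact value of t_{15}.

973

1st diffs: 17, 25, 33, 41.
2nd diffs: 8, 8, 8 (constant).
Newton forward-difference form: t_n = 7 + 17·C(n-1,1) + 8·C(n-1,2).
At n = 15: n-1 = 14, so t_{15} = 7 + 238 + 728 = 973.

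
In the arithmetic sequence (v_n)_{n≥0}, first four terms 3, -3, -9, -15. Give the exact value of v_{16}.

-93

Common difference d = -6.
v_n = 3 + (n - 0)·(-6).
v_{16} = 3 + 16·(-6) = -93.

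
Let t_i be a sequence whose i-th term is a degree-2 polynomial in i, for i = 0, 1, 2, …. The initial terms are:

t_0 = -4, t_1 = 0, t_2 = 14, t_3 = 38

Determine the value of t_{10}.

1st diffs: 4, 14, 24.
2nd diffs: 10, 10 (constant).
So t_i = 5i^2 - i - 4.
Evaluating at i = 10 gives t_{10} = 486.

486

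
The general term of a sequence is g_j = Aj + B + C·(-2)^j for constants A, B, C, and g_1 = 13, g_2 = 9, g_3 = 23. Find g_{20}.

The three given values yield: A + B - 2C = 13; 2A + B + 4C = 9; 3A + B - 8C = 23.
Subtracting the first from the second: A + 6C = -4.
Subtracting the second from the third: A - 12C = 14.
Solving: C = -1, A = 2, then B = 9.
Hence g_{20} = 2·20 + 9 + (-1)·1048576 = -1048527.

-1048527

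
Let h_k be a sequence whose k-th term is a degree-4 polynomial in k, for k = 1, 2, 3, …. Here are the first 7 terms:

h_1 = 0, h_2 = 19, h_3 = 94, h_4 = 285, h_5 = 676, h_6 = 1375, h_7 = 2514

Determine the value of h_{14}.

38935

1st diffs: 19, 75, 191, 391, 699, 1139.
2nd diffs: 56, 116, 200, 308, 440.
3rd diffs: 60, 84, 108, 132.
4th diffs: 24, 24, 24 (constant).
So h_k = k^4 + 3k^2 - 5k + 1.
Evaluating at k = 14 gives h_{14} = 38935.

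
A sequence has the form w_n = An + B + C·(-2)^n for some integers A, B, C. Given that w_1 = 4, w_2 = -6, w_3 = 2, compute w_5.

At n = 1, 2, 3: A + B - 2C = 4; 2A + B + 4C = -6; 3A + B - 8C = 2.
Subtracting the first from the second: A + 6C = -10.
Subtracting the second from the third: A - 12C = 8.
Solving: C = -1, A = -4, then B = 6.
Therefore w_5 = -20 + 6 + (-1)·(-32) = 18.

18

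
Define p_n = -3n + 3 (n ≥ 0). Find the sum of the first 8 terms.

Over n = 0..7: Σn = 28.
Total = (-3)·28 + (3)·8 = -60.

-60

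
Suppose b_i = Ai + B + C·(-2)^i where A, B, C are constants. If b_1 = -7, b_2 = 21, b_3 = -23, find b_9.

Plug in i = 1, 2, 3: A + B - 2C = -7; 2A + B + 4C = 21; 3A + B - 8C = -23.
Subtracting the first from the second: A + 6C = 28.
Subtracting the second from the third: A - 12C = -44.
Solving: C = 4, A = 4, then B = -3.
Therefore b_9 = 36 + (-3) + 4·(-512) = -2015.

-2015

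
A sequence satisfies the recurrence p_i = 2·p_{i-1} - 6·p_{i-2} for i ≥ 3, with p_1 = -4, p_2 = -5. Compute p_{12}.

-76640

p_3 = 14; p_4 = 58; p_5 = 32; p_6 = -284; p_7 = -760; p_8 = 184; p_9 = 4928; p_{10} = 8752; p_{11} = -12064; p_{12} = -76640.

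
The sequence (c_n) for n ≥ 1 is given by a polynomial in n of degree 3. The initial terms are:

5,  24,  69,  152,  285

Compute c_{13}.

4589

1st diffs: 19, 45, 83, 133.
2nd diffs: 26, 38, 50.
3rd diffs: 12, 12 (constant).
So c_n = 2n^3 + n^2 + 2n.
Evaluating at n = 13 gives c_{13} = 4589.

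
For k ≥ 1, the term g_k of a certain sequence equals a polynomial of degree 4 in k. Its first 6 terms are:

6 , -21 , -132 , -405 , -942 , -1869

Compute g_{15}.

-60432

1st diffs: -27, -111, -273, -537, -927.
2nd diffs: -84, -162, -264, -390.
3rd diffs: -78, -102, -126.
4th diffs: -24, -24 (constant).
Newton forward-difference form: g_k = 6 + (-27)·C(k-1,1) + (-84)·C(k-1,2) + (-78)·C(k-1,3) + (-24)·C(k-1,4).
At k = 15: k-1 = 14, so g_{15} = 6 - 378 - 7644 - 28392 - 24024 = -60432.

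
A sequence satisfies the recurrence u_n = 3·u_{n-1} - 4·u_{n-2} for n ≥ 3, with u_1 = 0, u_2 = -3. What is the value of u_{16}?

Applying the relation repeatedly:
u_3 = -9; u_4 = -15; u_5 = -9; …; u_{13} = -6345; u_{14} = -543; u_{15} = 23751; u_{16} = 73425.

73425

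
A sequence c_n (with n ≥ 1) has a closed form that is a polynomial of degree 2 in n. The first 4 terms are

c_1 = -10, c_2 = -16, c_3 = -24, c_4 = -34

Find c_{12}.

-186

1st diffs: -6, -8, -10.
2nd diffs: -2, -2 (constant).
So c_n = -n^2 - 3n - 6.
Evaluating at n = 12 gives c_{12} = -186.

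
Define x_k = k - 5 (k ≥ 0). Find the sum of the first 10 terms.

Over k = 0..9: Σk = 45.
Total = (1)·45 + (-5)·10 = -5.

-5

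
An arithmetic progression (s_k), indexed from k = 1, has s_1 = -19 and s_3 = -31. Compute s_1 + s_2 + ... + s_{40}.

-5440

Common difference d = (-31 - (-19)) / (3 - 1) = -6.
s_k = -19 + (k - 1)·(-6).
s_{40} = -253; S = 40·(-19 + (-253))/2 = -5440.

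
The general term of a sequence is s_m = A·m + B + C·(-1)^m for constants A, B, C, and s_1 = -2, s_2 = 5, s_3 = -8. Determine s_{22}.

-55

Plug in m = 1, 2, 3: A + B - C = -2; 2A + B + C = 5; 3A + B - C = -8.
Subtracting the first from the second: A + 2C = 7.
Subtracting the second from the third: A - 2C = -13.
Solving: C = 5, A = -3, then B = 6.
So s_m = -3·m + 6 + 5·(-1)^m; at m=22 this is -55.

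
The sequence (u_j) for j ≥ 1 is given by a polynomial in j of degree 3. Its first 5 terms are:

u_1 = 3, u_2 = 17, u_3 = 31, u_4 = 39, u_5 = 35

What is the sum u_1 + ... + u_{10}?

-600

1st diffs: 14, 14, 8, -4.
2nd diffs: 0, -6, -12.
3rd diffs: -6, -6 (constant).
So u_j = -j^3 + 6j^2 + 3j - 5.
Continuing: …, 13, -33, -109, -221, …, u_{10} = -375.
Summing j = 1..10 (10 terms) gives -600.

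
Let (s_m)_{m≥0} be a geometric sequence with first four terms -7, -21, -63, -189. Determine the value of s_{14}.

-33480783

Common ratio r = 3.
s_m = (-7)·3^(m-0).
s_{14} = (-7)·3^14 = -33480783.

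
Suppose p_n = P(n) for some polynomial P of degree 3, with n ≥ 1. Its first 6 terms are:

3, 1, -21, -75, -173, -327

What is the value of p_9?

1st diffs: -2, -22, -54, -98, -154.
2nd diffs: -20, -32, -44, -56.
3rd diffs: -12, -12, -12 (constant).
Newton forward-difference form: p_n = 3 + (-2)·C(n-1,1) + (-20)·C(n-1,2) + (-12)·C(n-1,3).
At n = 9: n-1 = 8, so p_9 = 3 - 16 - 560 - 672 = -1245.

-1245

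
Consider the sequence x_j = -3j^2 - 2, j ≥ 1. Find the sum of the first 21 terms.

Over j = 1..21: Σj = 231, Σj² = 3311.
Total = (-3)·3311 + (-2)·21 = -9975.

-9975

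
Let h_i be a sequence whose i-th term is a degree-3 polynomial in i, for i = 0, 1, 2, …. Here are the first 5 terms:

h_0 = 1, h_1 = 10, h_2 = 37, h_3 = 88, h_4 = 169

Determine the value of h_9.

1st diffs: 9, 27, 51, 81.
2nd diffs: 18, 24, 30.
3rd diffs: 6, 6 (constant).
So h_i = i^3 + 6i^2 + 2i + 1.
Evaluating at i = 9 gives h_9 = 1234.

1234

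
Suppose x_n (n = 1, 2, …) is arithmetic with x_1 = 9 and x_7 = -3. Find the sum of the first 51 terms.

Common difference d = (-3 - 9) / (7 - 1) = -2.
x_n = 9 + (n - 1)·(-2).
x_{51} = -91; S = 51·(9 + (-91))/2 = -2091.

-2091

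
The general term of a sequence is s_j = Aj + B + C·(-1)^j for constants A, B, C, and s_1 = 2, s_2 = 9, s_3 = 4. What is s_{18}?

The three given values yield: A + B - C = 2; 2A + B + C = 9; 3A + B - C = 4.
Subtracting the first from the second: A + 2C = 7.
Subtracting the second from the third: A - 2C = -5.
Solving: C = 3, A = 1, then B = 4.
Therefore s_{18} = 18 + 4 + 3·1 = 25.

25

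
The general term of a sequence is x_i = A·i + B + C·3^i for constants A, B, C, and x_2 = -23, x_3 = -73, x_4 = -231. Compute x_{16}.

Plug in i = 2, 3, 4: 2A + B + 9C = -23; 3A + B + 27C = -73; 4A + B + 81C = -231.
Subtracting the first from the second: A + 18C = -50.
Subtracting the second from the third: A + 54C = -158.
Solving: C = -3, A = 4, then B = -4.
Therefore x_{16} = 64 + (-4) + (-3)·43046721 = -129140103.

-129140103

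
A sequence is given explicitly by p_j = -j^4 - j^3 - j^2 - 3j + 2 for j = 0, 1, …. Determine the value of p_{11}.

p_{11} = -1·11^4 - 1·11^3 - 1·11^2 - 3·11 + 2 = -16124.

-16124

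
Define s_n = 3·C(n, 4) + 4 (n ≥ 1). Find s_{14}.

C(14, 4) = 1001, so s_{14} = 3007.

3007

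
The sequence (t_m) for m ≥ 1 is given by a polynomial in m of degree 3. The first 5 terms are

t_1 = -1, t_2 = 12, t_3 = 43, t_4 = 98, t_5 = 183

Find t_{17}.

1st diffs: 13, 31, 55, 85.
2nd diffs: 18, 24, 30.
3rd diffs: 6, 6 (constant).
Newton forward-difference form: t_m = -1 + 13·C(m-1,1) + 18·C(m-1,2) + 6·C(m-1,3).
At m = 17: m-1 = 16, so t_{17} = -1 + 208 + 2160 + 3360 = 5727.

5727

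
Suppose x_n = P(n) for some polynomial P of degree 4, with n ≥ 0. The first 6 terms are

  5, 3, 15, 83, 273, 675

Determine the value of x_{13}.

30243

1st diffs: -2, 12, 68, 190, 402.
2nd diffs: 14, 56, 122, 212.
3rd diffs: 42, 66, 90.
4th diffs: 24, 24 (constant).
So x_n = n^4 + n^3 - 3n^2 - n + 5.
Evaluating at n = 13 gives x_{13} = 30243.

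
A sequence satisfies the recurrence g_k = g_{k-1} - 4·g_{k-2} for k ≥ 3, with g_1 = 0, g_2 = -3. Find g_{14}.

12561

Step forward from the initial values:
g_3 = -3, g_4 = 9, g_5 = 21, …, g_{11} = -915, g_{12} = -2967, g_{13} = 693, g_{14} = 12561.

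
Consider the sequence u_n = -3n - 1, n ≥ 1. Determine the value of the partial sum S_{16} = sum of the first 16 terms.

Over n = 1..16: Σn = 136.
Total = (-3)·136 + (-1)·16 = -424.

-424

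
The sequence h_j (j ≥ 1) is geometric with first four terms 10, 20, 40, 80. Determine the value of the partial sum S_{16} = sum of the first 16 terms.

Common ratio r = 2.
h_j = 10·2^(j-1).
S = 10·(2^16 - 1)/(2 - 1) = 10·(65536 - 1)/(1) = 655350.

655350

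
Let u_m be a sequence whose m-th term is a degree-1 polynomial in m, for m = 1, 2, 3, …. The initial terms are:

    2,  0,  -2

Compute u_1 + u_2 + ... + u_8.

1st diffs: -2, -2 (constant).
So u_m = -2m + 4.
Continuing: …, -4, -6, -8, -10, …, u_8 = -12.
Summing m = 1..8 (8 terms) gives -40.

-40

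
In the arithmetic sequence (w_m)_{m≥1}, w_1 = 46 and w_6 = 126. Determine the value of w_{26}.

Common difference d = (126 - 46) / (6 - 1) = 16.
w_m = 46 + (m - 1)·16.
w_{26} = 46 + 25·16 = 446.

446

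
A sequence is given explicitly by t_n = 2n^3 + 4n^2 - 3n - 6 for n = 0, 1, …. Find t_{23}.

t_{23} = 2·23^3 + 4·23^2 - 3·23 - 6 = 26375.

26375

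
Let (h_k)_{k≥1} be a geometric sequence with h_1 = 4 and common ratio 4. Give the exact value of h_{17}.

17179869184

h_k = 4·4^(k-1).
h_{17} = 4·4^16 = 17179869184.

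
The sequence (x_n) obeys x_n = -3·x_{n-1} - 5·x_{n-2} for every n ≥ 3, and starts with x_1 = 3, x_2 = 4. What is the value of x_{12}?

Compute successive terms:
x_3 = -27  x_4 = 61  x_5 = -48  x_6 = -161  x_7 = 723  x_8 = -1364  x_9 = 477  x_{10} = 5389  x_{11} = -18552  x_{12} = 28711.

28711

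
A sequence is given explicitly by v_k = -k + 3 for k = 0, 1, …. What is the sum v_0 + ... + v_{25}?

Over k = 0..25: Σk = 325.
Total = (-1)·325 + (3)·26 = -247.

-247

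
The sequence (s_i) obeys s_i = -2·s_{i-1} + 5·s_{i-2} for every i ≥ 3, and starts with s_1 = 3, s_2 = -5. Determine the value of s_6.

-925

s_3 = 25;  s_4 = -75;  s_5 = 275;  s_6 = -925.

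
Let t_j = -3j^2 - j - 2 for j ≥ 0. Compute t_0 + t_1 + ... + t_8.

Over j = 0..8: Σj = 36, Σj² = 204.
Total = (-3)·204 + (-1)·36 + (-2)·9 = -666.

-666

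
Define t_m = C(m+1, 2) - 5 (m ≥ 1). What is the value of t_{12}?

C(13, 2) = 78, so t_{12} = 73.

73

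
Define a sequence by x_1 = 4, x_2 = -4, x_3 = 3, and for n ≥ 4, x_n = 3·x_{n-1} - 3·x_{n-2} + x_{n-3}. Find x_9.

360

Compute successive terms:
x_4 = 25; x_5 = 62; x_6 = 114; x_7 = 181; x_8 = 263; x_9 = 360.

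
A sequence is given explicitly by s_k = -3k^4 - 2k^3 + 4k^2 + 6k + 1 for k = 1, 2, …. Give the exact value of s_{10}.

s_{10} = -3·10^4 - 2·10^3 + 4·10^2 + 6·10 + 1 = -31539.

-31539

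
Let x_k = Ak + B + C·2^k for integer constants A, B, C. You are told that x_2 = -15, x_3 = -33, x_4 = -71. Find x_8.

-1263

The three given values yield: 2A + B + 4C = -15; 3A + B + 8C = -33; 4A + B + 16C = -71.
Subtracting the first from the second: A + 4C = -18.
Subtracting the second from the third: A + 8C = -38.
Solving: C = -5, A = 2, then B = 1.
Therefore x_8 = 16 + 1 + (-5)·256 = -1263.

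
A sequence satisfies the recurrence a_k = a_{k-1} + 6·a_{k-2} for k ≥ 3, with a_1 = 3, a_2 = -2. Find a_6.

124

Applying the relation repeatedly:
a_3 = 16; a_4 = 4; a_5 = 100; a_6 = 124.
(Characteristic roots are 3 and -2.)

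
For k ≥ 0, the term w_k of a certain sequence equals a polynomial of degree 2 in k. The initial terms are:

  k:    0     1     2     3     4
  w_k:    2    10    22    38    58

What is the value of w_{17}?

1st diffs: 8, 12, 16, 20.
2nd diffs: 4, 4, 4 (constant).
So w_k = 2k^2 + 6k + 2.
Evaluating at k = 17 gives w_{17} = 682.

682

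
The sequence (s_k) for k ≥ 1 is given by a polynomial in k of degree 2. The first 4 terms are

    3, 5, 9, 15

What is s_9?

1st diffs: 2, 4, 6.
2nd diffs: 2, 2 (constant).
Newton forward-difference form: s_k = 3 + 2·C(k-1,1) + 2·C(k-1,2).
At k = 9: k-1 = 8, so s_9 = 3 + 16 + 56 = 75.

75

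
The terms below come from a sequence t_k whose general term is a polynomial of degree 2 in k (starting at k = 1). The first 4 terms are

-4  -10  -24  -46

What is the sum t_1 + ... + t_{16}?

-5264

1st diffs: -6, -14, -22.
2nd diffs: -8, -8 (constant).
Newton forward-difference form: t_k = -4 + (-6)·C(k-1,1) + (-8)·C(k-1,2).
Continuing: …, -76, -114, -160, -214, …, t_{16} = -934.
Summing k = 1..16 (16 terms) gives -5264.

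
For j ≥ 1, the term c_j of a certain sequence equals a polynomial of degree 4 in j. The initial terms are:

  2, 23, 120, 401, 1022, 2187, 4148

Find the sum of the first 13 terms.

162396

1st diffs: 21, 97, 281, 621, 1165, 1961.
2nd diffs: 76, 184, 340, 544, 796.
3rd diffs: 108, 156, 204, 252.
4th diffs: 48, 48, 48 (constant).
So c_j = 2j^4 - 2j^3 + 5j - 3.
Continuing: …, 7205, 11706, 18047, 26672, …, c_{13} = 52790.
Summing j = 1..13 (13 terms) gives 162396.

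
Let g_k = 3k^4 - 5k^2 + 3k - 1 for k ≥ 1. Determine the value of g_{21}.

g_{21} = 3·21^4 - 5·21^2 + 3·21 - 1 = 581300.

581300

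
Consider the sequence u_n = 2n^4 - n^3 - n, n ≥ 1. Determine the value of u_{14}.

74074

u_{14} = 2·14^4 - 1·14^3 - 1·14 = 74074.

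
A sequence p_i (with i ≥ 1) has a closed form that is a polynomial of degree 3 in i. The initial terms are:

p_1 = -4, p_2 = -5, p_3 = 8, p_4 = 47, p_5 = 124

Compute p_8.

1st diffs: -1, 13, 39, 77.
2nd diffs: 14, 26, 38.
3rd diffs: 12, 12 (constant).
Newton forward-difference form: p_i = -4 + (-1)·C(i-1,1) + 14·C(i-1,2) + 12·C(i-1,3).
At i = 8: i-1 = 7, so p_8 = -4 - 7 + 294 + 420 = 703.

703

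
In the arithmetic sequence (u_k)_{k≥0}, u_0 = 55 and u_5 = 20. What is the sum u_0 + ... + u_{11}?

198

Common difference d = (20 - 55) / (5 - 0) = -7.
u_k = 55 + (k - 0)·(-7).
u_{11} = -22; S = 12·(55 + (-22))/2 = 198.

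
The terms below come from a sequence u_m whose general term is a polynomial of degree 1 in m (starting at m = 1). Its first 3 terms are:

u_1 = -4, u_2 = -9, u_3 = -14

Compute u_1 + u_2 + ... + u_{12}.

-378

1st diffs: -5, -5 (constant).
So u_m = -5m + 1.
Continuing: …, -19, -24, -29, -34, …, u_{12} = -59.
Summing m = 1..12 (12 terms) gives -378.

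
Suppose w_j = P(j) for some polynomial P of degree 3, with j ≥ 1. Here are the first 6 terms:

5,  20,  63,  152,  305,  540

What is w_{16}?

1st diffs: 15, 43, 89, 153, 235.
2nd diffs: 28, 46, 64, 82.
3rd diffs: 18, 18, 18 (constant).
So w_j = 3j^3 - 4j^2 + 6j.
Evaluating at j = 16 gives w_{16} = 11360.

11360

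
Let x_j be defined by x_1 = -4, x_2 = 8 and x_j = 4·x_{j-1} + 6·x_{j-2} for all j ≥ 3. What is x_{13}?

Compute successive terms:
x_3 = 8; x_4 = 80; x_5 = 368; …; x_{10} = 1379456; x_{11} = 7121024; x_{12} = 36760832; x_{13} = 189769472.

189769472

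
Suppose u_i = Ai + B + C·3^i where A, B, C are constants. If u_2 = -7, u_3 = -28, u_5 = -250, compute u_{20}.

At i = 2, 3, 5: 2A + B + 9C = -7; 3A + B + 27C = -28; 5A + B + 243C = -250.
Subtracting the first from the second: A + 18C = -21.
Subtracting the second from the third: 2A + 216C = -222.
Solving: C = -1, A = -3, then B = 8.
So u_i = -3·i + 8 + (-1)·3^i; at i=20 this is -3486784453.

-3486784453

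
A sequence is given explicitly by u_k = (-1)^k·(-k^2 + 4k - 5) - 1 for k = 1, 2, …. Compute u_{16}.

-198

(-1)^16 = 1; -k^2 + 4k - 5 at k=16 is -197; so u_{16} = -198.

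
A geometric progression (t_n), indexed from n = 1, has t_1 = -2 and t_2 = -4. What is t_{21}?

-2097152

Common ratio r = 2.
t_n = (-2)·2^(n-1).
t_{21} = (-2)·2^20 = -2097152.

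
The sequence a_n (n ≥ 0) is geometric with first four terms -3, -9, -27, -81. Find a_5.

-729

Common ratio r = 3.
a_n = (-3)·3^(n-0).
a_5 = (-3)·3^5 = -729.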